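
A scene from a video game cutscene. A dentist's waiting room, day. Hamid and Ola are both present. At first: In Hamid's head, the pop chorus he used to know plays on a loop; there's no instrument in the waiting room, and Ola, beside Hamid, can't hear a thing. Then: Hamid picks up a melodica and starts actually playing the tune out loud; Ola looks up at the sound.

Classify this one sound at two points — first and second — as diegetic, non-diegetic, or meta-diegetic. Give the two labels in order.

First: the tune exists only as Hamid's private memory; Ola can't hear it → meta-diegetic.
Second: Hamid is now producing it live on a melodica, in the room, and Ola hears it → diegetic.

meta-diegetic, diegetic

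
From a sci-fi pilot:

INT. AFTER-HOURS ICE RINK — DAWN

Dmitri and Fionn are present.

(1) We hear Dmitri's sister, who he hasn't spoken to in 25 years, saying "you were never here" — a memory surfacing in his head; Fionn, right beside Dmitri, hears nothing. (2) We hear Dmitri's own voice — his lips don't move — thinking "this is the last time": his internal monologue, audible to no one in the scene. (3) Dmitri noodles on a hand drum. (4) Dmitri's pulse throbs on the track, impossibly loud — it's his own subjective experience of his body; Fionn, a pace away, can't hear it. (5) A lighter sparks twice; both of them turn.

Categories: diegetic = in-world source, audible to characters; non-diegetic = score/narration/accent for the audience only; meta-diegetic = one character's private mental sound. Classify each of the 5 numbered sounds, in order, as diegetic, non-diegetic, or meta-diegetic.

meta-diegetic, meta-diegetic, diegetic, meta-diegetic, diegetic

(1) is meta-diegetic: it's Dmitri's recollection rendered as sound; the other character can't hear it.
(2) Dmitri's thought-voice: a private mental sound no other character can hear → meta-diegetic.
(3) is diegetic: a character is playing a hand drum on screen.
(4) a subjective body sound — Dmitri's private perception, inaudible to Fionn → meta-diegetic.
Sound (5): an in-world source (a lighter); characters could hear it, so diegetic.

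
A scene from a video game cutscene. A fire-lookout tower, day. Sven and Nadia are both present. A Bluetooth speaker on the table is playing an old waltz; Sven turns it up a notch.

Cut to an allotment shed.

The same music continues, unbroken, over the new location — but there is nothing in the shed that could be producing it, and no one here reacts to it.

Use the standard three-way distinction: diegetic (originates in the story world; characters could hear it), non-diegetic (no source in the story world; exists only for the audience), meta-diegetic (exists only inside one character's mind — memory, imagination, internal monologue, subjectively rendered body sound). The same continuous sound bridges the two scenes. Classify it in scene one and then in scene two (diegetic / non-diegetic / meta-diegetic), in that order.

diegetic, non-diegetic

Scene one: a Bluetooth speaker is an on-screen source and Sven reacts to it → diegetic.
Scene two: there is no source in the shed and no one hears it — it's now underscore → non-diegetic.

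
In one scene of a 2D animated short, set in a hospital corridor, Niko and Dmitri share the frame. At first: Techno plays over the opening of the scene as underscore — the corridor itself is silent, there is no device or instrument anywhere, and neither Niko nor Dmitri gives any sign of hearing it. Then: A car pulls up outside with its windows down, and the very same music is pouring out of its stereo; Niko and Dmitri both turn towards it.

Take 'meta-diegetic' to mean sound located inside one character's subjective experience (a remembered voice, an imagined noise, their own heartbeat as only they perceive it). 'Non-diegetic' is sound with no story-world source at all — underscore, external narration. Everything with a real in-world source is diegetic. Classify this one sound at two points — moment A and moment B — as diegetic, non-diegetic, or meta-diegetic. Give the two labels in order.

Moment A: no in-world source exists and no character can hear it — underscore → non-diegetic.
Moment B: the car stereo is now a real source in the story world and the characters hear it → diegetic.

non-diegetic, diegetic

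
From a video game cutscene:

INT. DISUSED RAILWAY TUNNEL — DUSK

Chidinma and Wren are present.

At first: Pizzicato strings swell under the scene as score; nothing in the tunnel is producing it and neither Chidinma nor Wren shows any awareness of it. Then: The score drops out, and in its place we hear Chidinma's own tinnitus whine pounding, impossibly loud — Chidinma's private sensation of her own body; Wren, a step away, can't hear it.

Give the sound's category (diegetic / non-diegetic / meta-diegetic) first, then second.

First: underscore with no in-world source, inaudible to the characters → non-diegetic.
Second: the body sound is Chidinma's subjective perception alone — Wren can't hear it → meta-diegetic.

non-diegetic, meta-diegetic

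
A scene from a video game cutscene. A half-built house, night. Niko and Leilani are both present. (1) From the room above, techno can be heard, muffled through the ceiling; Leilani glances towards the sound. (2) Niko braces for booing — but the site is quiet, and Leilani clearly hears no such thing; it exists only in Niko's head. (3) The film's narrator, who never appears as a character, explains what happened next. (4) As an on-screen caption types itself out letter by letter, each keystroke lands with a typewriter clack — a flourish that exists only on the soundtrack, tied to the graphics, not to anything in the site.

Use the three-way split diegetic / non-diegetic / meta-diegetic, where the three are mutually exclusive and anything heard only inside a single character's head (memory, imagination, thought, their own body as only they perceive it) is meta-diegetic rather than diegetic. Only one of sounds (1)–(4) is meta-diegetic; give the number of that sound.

Sound (1): off-screen diegetic: the source is out of frame but still in the story's space, so diegetic.
(2) is meta-diegetic: the sound is imagined by Niko; nothing in the story world is producing it and Leilani can't hear it.
Sound (3): commentary laid over the scene from outside the fiction, so non-diegetic.
(4) is non-diegetic: it accompanies on-screen graphics, not anything inside the story world.
Only (2) is meta-diegetic.

2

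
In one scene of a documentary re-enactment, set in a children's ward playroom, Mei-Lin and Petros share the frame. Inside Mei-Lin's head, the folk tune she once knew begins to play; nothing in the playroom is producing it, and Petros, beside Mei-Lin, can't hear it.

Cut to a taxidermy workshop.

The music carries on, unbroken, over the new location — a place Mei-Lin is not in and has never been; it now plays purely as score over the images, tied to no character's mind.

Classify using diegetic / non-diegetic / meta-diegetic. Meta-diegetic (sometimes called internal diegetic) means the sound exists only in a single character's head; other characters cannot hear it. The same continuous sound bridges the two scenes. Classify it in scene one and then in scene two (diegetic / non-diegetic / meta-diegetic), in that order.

Scene one: the music exists only inside Mei-Lin's mind; Petros can't hear it → meta-diegetic.
Scene two: it's detached from Mei-Lin entirely and plays over unrelated images with no in-world source — conventional underscore → non-diegetic.

meta-diegetic, non-diegetic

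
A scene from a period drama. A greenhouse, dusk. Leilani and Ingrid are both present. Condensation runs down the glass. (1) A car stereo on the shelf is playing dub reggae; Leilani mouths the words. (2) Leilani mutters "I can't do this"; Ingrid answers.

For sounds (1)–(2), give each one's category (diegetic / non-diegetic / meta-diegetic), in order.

diegetic, diegetic

(1) the music comes from an on-screen device that Leilani responds to → diegetic.
(2) is diegetic: Leilani is a character speaking aloud in the scene.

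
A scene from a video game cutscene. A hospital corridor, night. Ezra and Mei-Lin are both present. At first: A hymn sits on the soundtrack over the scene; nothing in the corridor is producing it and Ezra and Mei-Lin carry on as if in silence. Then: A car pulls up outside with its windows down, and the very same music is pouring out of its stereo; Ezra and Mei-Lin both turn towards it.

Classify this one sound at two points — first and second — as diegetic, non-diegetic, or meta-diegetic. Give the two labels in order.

First: no in-world source exists and no character can hear it — underscore → non-diegetic.
Second: the car stereo is now a real source in the story world and the characters hear it → diegetic.

non-diegetic, diegetic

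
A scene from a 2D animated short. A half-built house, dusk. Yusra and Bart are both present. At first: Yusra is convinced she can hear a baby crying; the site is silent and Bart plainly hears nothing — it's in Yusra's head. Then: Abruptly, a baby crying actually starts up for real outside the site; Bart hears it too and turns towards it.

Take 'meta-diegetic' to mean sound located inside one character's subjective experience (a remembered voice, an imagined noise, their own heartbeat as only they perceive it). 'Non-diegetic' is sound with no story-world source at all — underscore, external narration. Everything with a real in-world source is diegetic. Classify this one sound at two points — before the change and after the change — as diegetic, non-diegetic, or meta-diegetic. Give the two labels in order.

meta-diegetic, diegetic

Before the change: only Yusra 'hears' it — imagined, in her mind → meta-diegetic.
After the change: now there's a real external source and Bart hears it too — in the story world → diegetic.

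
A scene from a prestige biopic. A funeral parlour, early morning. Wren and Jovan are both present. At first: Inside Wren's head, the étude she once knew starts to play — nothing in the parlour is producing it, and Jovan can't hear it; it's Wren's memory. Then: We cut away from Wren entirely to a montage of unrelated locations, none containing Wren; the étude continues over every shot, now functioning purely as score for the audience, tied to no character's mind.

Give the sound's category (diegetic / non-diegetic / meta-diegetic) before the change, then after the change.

Before the change: the music lives inside Wren's mind alone; Jovan can't hear it → meta-diegetic.
After the change: once it plays over shots Wren isn't in, detached from any character's subjectivity, it's conventional underscore → non-diegetic.

meta-diegetic, non-diegetic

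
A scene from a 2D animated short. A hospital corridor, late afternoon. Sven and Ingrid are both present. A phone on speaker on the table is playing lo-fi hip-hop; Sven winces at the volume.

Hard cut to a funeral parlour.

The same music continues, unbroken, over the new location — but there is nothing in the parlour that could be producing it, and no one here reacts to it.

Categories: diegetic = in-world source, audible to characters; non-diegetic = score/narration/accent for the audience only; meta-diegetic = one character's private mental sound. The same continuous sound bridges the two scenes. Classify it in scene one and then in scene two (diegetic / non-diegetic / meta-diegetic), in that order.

diegetic, non-diegetic

Scene one: a phone on speaker is an on-screen source and Sven reacts to it → diegetic.
Scene two: there is no source in the parlour and no one hears it — it's now underscore → non-diegetic.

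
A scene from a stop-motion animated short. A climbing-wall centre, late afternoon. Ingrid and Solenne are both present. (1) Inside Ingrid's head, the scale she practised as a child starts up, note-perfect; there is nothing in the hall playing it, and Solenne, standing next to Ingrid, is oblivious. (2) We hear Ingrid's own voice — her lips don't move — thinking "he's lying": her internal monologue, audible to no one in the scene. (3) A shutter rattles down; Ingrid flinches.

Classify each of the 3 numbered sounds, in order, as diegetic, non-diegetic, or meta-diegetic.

meta-diegetic, meta-diegetic, diegetic

Sound (1): it lives in Ingrid's subjectivity, not in the hall, so meta-diegetic.
Sound (2): it's Ingrid's unspoken thought, heard only by the audience via her subjectivity, so meta-diegetic.
Sound (3): an in-world source (a shutter); characters could hear it, so diegetic.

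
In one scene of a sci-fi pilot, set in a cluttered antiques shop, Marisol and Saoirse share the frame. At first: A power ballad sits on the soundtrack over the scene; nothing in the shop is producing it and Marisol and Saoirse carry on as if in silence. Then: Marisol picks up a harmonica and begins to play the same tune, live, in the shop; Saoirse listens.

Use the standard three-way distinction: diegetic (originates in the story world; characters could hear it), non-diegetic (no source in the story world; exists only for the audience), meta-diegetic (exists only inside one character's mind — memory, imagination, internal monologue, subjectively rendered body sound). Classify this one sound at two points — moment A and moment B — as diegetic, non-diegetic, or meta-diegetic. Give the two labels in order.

non-diegetic, diegetic

Moment A: no in-world source exists and no character can hear it — underscore → non-diegetic.
Moment B: a harmonica is now a real source in the story world and the characters hear it → diegetic.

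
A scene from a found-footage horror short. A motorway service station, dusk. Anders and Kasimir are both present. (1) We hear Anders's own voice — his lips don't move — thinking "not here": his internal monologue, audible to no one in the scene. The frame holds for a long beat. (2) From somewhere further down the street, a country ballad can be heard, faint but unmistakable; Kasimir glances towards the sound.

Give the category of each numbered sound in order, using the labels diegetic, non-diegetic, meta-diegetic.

Sound (1): Anders's thought-voice: a private mental sound no other character can hear, so meta-diegetic.
(2) it's coming from somewhere further down the street — a location within the story world — and Kasimir reacts → diegetic.

meta-diegetic, diegetic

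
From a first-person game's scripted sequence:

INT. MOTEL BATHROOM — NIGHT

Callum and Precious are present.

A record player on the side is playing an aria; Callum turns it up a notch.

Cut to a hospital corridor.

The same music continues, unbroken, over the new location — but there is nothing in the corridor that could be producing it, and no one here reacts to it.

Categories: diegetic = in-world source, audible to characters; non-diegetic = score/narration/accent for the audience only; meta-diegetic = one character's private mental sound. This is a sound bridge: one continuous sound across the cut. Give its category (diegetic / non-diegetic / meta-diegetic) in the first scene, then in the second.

Scene one: a record player is an on-screen source and Callum reacts to it → diegetic.
Scene two: there is no source in the corridor and no one hears it — it's now underscore → non-diegetic.

diegetic, non-diegetic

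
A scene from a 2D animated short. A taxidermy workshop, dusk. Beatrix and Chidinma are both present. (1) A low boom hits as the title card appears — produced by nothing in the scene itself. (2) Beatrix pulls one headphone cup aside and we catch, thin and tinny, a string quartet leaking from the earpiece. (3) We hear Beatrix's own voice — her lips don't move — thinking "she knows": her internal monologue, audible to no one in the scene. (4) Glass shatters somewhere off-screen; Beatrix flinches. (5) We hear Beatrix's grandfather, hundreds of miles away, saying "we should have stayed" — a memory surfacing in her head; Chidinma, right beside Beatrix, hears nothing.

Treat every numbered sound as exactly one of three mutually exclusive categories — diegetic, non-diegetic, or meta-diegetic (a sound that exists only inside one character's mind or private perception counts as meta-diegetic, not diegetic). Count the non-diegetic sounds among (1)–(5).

Sound (1): it's a sound-design accent with no in-world source; no one in the scene can hear it, so non-diegetic.
(2) it's leaking from a physical pair of headphones in the scene → diegetic.
Sound (3): it's Beatrix's unspoken thought, heard only by the audience via her subjectivity, so meta-diegetic.
(4) is diegetic: an in-world source (glass); characters could hear it.
(5) is meta-diegetic: the voice is a memory playing only inside Beatrix's mind; Chidinma can't hear it.
Non-diegetic: (1) — that's 1.

1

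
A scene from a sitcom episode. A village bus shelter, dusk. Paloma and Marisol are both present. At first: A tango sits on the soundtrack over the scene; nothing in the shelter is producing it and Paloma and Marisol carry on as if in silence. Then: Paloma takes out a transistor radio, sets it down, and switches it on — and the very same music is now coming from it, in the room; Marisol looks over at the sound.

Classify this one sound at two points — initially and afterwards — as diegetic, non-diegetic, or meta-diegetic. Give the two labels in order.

non-diegetic, diegetic

Initially: no in-world source exists and no character can hear it — underscore → non-diegetic.
Afterwards: a transistor radio is now a real source in the story world and the characters hear it → diegetic.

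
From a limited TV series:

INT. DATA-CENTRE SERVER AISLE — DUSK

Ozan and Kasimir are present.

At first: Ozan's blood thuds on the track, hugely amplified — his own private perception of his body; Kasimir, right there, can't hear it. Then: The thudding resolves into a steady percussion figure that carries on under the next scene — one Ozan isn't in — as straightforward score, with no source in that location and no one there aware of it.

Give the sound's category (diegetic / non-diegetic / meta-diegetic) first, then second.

meta-diegetic, non-diegetic

First: it's Ozan's subjective body sound, inaudible to Kasimir → meta-diegetic.
Second: detached from Ozan and playing as sourceless score over a scene he isn't in — for the audience only → non-diegetic.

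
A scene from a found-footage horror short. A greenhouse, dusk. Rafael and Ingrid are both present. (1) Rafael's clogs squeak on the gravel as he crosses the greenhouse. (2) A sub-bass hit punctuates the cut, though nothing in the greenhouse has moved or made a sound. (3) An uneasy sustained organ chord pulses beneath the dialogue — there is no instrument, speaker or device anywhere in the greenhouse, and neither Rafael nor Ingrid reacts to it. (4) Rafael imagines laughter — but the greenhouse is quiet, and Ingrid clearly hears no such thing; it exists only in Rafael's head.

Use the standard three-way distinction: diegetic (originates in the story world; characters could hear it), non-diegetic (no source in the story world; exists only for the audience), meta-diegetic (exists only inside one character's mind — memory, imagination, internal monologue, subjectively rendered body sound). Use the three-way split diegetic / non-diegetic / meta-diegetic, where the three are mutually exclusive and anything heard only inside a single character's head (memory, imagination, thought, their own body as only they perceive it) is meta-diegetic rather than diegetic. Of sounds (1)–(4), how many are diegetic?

Sound (1): it's the physical sound of Rafael moving in the space, so diegetic.
(2) it's a sound-design accent with no in-world source; no one in the scene can hear it → non-diegetic.
Sound (3): score with no on-screen or off-screen source; it exists for the audience alone, so non-diegetic.
(4) is meta-diegetic: subjective to Rafael: the greenhouse is silent and Ingrid hears nothing.
Diegetic: (1) — that's 1.

1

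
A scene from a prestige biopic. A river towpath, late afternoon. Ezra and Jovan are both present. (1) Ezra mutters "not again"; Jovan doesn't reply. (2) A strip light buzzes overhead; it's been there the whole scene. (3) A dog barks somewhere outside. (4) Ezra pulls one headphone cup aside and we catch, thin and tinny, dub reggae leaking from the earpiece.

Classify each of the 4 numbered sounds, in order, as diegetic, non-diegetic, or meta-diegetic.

diegetic, diegetic, diegetic, diegetic

(1) is diegetic: Ezra is a character speaking aloud in the scene.
(2) ambient/room sound belonging to the story's physical space → diegetic.
Sound (3): the sound comes from a dog physically present in the location, so diegetic.
Sound (4): the headphones are an on-screen source, so diegetic.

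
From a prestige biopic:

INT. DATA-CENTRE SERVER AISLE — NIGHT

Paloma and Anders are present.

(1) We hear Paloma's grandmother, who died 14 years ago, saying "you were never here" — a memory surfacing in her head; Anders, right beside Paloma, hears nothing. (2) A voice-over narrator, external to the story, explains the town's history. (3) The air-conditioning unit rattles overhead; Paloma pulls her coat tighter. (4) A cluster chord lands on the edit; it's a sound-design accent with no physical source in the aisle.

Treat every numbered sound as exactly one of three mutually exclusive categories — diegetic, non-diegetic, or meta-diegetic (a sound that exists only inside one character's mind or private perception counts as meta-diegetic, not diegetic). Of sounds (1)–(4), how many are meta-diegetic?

1

(1) the voice is a memory playing only inside Paloma's mind; Anders can't hear it → meta-diegetic.
(2) external voice-over — not a character, not heard by anyone in the scene → non-diegetic.
(3) ambient/room sound belonging to the story's physical space → diegetic.
Sound (4): an editorial stinger — it belongs to the cut, not the story world, so non-diegetic.
So 1 of the 4 is meta-diegetic: (1).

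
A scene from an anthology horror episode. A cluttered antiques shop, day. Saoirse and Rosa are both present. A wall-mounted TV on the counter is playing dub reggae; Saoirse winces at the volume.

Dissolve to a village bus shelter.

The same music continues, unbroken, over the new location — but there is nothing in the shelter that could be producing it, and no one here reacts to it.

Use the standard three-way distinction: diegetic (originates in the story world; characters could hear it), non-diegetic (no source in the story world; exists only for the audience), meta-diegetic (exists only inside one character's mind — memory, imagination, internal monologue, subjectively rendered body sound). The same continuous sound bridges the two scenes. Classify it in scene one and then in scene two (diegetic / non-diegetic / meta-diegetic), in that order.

diegetic, non-diegetic

Scene one: a wall-mounted TV is an on-screen source and Saoirse reacts to it → diegetic.
Scene two: there is no source in the shelter and no one hears it — it's now underscore → non-diegetic.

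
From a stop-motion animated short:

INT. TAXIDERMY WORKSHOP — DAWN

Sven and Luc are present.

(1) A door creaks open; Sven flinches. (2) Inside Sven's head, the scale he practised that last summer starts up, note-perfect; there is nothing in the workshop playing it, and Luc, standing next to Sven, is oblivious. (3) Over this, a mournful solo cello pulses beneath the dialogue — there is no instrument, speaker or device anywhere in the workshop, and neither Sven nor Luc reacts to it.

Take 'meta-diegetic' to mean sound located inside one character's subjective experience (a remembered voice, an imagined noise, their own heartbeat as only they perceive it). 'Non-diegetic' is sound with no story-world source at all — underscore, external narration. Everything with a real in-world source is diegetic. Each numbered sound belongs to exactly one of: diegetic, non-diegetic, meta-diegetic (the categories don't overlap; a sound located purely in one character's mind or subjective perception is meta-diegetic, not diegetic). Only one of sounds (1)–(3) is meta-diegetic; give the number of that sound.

2

(1) a door is a real object/event in the scene's world → diegetic.
(2) it lives in Sven's subjectivity, not in the workshop → meta-diegetic.
(3) it has no source in the story world and no character can hear it — it's underscore → non-diegetic.
Only (2) is meta-diegetic.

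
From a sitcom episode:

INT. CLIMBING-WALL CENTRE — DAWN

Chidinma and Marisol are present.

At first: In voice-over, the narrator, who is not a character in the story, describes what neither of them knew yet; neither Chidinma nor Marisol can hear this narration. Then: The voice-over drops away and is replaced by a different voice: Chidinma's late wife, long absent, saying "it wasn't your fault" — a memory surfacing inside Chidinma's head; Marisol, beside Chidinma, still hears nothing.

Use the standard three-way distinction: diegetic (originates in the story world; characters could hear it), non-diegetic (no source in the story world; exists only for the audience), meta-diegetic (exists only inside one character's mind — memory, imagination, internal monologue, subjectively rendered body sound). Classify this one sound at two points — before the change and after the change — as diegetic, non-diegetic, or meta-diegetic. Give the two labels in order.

non-diegetic, meta-diegetic

Before the change: the external narrator addresses only the audience — outside the story world → non-diegetic.
After the change: the replacement voice is a memory inside Chidinma's mind specifically → meta-diegetic.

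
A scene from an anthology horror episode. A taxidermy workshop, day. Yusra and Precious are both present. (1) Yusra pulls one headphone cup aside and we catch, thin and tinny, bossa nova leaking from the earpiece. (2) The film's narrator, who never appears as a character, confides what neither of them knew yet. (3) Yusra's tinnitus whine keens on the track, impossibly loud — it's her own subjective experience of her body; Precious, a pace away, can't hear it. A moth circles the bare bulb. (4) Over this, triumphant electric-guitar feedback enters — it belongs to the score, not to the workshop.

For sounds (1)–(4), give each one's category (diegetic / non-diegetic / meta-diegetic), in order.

diegetic, non-diegetic, meta-diegetic, non-diegetic

(1) is diegetic: it's leaking from a physical pair of headphones in the scene.
Sound (2): external voice-over — not a character, not heard by anyone in the scene, so non-diegetic.
Sound (3): it's Yusra's internal bodily sensation rendered as sound; only Yusra 'hears' it, so meta-diegetic.
(4) is non-diegetic: it has no source in the story world and no character can hear it — it's underscore.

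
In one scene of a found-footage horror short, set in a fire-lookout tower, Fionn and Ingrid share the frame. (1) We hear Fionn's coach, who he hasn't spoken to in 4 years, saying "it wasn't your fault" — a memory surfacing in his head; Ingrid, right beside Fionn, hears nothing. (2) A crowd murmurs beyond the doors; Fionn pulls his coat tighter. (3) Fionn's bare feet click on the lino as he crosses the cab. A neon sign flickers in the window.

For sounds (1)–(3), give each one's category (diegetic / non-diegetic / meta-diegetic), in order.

meta-diegetic, diegetic, diegetic

(1) the voice is a memory playing only inside Fionn's mind; Ingrid can't hear it → meta-diegetic.
(2) ambient/room sound belonging to the story's physical space → diegetic.
Sound (3): Fionn's footsteps are produced in the story world, so diegetic.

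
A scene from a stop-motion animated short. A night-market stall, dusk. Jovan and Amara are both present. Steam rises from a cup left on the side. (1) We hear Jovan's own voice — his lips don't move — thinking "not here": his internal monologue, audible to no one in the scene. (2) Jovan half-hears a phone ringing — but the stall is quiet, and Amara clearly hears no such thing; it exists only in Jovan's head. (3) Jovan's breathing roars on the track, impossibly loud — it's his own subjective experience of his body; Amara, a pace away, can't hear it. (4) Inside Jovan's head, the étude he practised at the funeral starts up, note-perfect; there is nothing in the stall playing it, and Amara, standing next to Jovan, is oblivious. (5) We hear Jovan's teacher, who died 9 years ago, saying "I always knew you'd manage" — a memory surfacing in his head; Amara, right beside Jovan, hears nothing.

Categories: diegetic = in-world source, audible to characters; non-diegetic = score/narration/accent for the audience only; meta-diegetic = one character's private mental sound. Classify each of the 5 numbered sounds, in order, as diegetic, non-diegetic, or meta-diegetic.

(1) is meta-diegetic: Jovan's thought-voice: a private mental sound no other character can hear.
(2) is meta-diegetic: Jovan alone 'hears' it — an imagined sound, not present in the space.
(3) a subjective body sound — Jovan's private perception, inaudible to Amara → meta-diegetic.
(4) it lives in Jovan's subjectivity, not in the stall → meta-diegetic.
(5) is meta-diegetic: the voice is a memory playing only inside Jovan's mind; Amara can't hear it.

meta-diegetic, meta-diegetic, meta-diegetic, meta-diegetic, meta-diegetic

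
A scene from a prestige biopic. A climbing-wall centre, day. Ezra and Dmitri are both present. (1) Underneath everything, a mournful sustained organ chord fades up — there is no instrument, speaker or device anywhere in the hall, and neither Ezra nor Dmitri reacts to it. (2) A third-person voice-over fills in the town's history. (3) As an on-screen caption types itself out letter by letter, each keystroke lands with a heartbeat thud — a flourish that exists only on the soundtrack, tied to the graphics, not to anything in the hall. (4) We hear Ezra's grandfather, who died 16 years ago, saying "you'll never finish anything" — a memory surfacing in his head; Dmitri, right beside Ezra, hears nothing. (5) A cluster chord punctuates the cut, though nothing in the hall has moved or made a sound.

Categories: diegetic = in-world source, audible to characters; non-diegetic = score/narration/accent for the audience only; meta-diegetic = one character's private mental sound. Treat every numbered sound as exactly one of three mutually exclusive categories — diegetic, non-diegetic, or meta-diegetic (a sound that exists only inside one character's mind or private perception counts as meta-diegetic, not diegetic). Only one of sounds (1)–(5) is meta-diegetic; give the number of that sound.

(1) it has no source in the story world and no character can hear it — it's underscore → non-diegetic.
Sound (2): external voice-over — not a character, not heard by anyone in the scene, so non-diegetic.
Sound (3): it accompanies on-screen graphics, not anything inside the story world, so non-diegetic.
(4) a remembered line, private to Ezra — not present in the room, not audible to Dmitri → meta-diegetic.
(5) is non-diegetic: nothing in the scene produces it; it's an accent added for the audience.
Only (4) is meta-diegetic.

4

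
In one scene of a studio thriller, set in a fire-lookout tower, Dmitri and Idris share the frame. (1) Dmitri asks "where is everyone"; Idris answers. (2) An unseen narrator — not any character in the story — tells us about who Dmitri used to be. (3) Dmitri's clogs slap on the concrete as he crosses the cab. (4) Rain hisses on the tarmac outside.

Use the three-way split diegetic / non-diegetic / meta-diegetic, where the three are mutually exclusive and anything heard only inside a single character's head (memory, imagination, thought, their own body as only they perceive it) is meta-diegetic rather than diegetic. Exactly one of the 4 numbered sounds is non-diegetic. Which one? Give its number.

2

(1) spoken by a character present in the story world → diegetic.
(2) is non-diegetic: the narrator exists outside the story world, addressing only the audience.
(3) a character's body making contact with the set — an in-world sound → diegetic.
(4) is diegetic: it's the actual ambient sound of the location.
Only (2) is non-diegetic.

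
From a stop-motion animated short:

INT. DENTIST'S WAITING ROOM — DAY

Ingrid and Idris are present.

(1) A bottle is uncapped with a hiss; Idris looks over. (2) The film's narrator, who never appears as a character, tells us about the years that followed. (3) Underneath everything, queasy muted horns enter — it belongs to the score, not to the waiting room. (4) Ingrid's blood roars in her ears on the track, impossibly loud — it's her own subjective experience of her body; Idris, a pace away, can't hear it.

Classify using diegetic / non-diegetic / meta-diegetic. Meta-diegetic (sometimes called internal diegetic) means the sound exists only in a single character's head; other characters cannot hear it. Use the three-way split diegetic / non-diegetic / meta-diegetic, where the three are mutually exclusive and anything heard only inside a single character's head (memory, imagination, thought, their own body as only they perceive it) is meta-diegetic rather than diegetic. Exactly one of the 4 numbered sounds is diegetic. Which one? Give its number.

Sound (1): the sound comes from a bottle physically present in the location, so diegetic.
(2) is non-diegetic: commentary laid over the scene from outside the fiction.
(3) nothing in the waiting room produces it and the characters don't hear it — pure soundtrack → non-diegetic.
Sound (4): a subjective body sound — Ingrid's private perception, inaudible to Idris, so meta-diegetic.
Only (1) is diegetic.

1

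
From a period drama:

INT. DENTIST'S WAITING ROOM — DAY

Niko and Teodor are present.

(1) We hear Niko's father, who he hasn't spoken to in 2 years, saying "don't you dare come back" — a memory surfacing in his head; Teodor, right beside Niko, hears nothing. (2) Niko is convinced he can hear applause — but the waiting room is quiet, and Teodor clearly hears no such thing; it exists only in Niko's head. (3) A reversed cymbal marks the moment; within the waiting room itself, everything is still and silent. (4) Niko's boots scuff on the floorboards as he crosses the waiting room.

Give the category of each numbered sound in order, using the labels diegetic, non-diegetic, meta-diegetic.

meta-diegetic, meta-diegetic, non-diegetic, diegetic

(1) is meta-diegetic: it's Niko's recollection rendered as sound; the other character can't hear it.
(2) is meta-diegetic: Niko alone 'hears' it — an imagined sound, not present in the space.
(3) it's a sound-design accent with no in-world source; no one in the scene can hear it → non-diegetic.
(4) is diegetic: Niko's footsteps are produced in the story world.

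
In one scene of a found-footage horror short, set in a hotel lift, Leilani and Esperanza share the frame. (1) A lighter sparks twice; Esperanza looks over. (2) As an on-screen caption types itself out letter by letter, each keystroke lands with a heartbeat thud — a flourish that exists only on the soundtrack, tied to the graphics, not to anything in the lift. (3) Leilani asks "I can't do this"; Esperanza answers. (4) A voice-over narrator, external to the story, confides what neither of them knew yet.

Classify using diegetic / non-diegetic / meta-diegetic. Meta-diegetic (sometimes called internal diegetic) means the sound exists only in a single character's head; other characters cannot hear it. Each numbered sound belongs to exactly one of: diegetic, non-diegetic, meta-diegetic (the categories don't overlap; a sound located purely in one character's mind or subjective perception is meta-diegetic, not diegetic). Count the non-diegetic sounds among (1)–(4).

Sound (1): a lighter is a real object/event in the scene's world, so diegetic.
(2) it accompanies on-screen graphics, not anything inside the story world → non-diegetic.
Sound (3): on-screen dialogue — Leilani speaks and Esperanza is there to hear, so diegetic.
(4) is non-diegetic: external voice-over — not a character, not heard by anyone in the scene.
So 2 of the 4 are non-diegetic: (2), (4).

2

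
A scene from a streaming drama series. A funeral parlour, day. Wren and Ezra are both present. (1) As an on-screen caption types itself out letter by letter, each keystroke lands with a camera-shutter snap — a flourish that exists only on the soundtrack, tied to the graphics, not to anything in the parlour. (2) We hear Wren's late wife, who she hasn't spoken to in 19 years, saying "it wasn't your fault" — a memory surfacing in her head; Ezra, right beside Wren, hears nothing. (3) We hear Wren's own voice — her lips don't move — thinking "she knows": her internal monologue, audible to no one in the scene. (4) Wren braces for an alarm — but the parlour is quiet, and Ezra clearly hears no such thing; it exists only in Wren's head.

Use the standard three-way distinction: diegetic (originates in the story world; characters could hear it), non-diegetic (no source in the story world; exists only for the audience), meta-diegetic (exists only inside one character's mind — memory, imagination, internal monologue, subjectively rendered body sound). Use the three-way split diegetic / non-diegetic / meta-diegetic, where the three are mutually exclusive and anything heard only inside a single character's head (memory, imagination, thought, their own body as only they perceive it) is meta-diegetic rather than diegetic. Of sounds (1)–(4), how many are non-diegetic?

1

(1) the caption isn't part of the story world, so neither is the sound tied to it → non-diegetic.
(2) is meta-diegetic: it's Wren's recollection rendered as sound; the other character can't hear it.
Sound (3): internal monologue — inside Wren's mind, not spoken into the scene, so meta-diegetic.
(4) subjective to Wren: the parlour is silent and Ezra hears nothing → meta-diegetic.
Non-diegetic: (1) — that's 1.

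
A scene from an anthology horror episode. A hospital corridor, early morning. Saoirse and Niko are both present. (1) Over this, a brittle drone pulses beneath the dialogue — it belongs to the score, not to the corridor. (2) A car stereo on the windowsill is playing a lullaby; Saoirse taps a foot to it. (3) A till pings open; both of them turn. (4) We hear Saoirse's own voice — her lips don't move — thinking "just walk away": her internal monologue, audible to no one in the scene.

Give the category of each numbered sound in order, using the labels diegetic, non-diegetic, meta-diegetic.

(1) is non-diegetic: it has no source in the story world and no character can hear it — it's underscore.
(2) is diegetic: a car stereo is a physical source in the scene and Saoirse reacts to it.
(3) is diegetic: the sound comes from a till physically present in the location.
(4) is meta-diegetic: it's Saoirse's unspoken thought, heard only by the audience via her subjectivity.

non-diegetic, diegetic, diegetic, meta-diegetic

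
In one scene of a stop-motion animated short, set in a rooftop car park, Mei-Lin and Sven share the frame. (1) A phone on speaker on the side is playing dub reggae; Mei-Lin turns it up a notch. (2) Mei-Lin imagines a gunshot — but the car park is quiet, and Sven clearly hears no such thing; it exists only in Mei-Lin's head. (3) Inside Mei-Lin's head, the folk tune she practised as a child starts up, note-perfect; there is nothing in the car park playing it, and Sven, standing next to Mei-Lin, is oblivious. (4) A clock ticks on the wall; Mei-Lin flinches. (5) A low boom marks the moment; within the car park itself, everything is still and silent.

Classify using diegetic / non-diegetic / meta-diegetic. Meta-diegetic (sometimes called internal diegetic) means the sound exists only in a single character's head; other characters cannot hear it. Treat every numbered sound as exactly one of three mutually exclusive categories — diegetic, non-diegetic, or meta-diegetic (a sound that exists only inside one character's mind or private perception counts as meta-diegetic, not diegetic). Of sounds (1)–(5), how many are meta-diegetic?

2

Sound (1): a phone on speaker is a physical source in the scene and Mei-Lin reacts to it, so diegetic.
(2) the sound is imagined by Mei-Lin; nothing in the story world is producing it and Sven can't hear it → meta-diegetic.
(3) is meta-diegetic: it lives in Mei-Lin's subjectivity, not in the car park.
(4) is diegetic: an in-world source (a clock); characters could hear it.
(5) an editorial stinger — it belongs to the cut, not the story world → non-diegetic.
Meta-diegetic: (2), (3) — that's 2.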